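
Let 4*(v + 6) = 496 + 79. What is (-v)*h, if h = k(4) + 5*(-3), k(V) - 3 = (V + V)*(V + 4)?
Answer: -7163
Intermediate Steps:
v = 551/4 (v = -6 + (496 + 79)/4 = -6 + (¼)*575 = -6 + 575/4 = 551/4 ≈ 137.75)
k(V) = 3 + 2*V*(4 + V) (k(V) = 3 + (V + V)*(V + 4) = 3 + (2*V)*(4 + V) = 3 + 2*V*(4 + V))
h = 52 (h = (3 + 2*4² + 8*4) + 5*(-3) = (3 + 2*16 + 32) - 15 = (3 + 32 + 32) - 15 = 67 - 15 = 52)
(-v)*h = -1*551/4*52 = -551/4*52 = -7163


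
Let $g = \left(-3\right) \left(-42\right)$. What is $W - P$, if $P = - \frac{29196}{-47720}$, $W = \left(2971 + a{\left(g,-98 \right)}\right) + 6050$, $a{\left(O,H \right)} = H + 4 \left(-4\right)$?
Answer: $\frac{106253211}{11930} \approx 8906.4$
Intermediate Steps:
$g = 126$
$a{\left(O,H \right)} = -16 + H$ ($a{\left(O,H \right)} = H - 16 = -16 + H$)
$W = 8907$ ($W = \left(2971 - 114\right) + 6050 = 2857 + 6050 = 8907$)
$P = \frac{7299}{11930}$ ($P = \left(-29196\right) \left(- \frac{1}{47720}\right) = \frac{7299}{11930} \approx 0.61182$)
$W - P = 8907 - \frac{7299}{11930} = \frac{106253211}{11930}$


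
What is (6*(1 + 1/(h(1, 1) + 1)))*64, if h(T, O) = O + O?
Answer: 512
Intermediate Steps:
h(T, O) = 2*O
(6*(1 + 1/(h(1, 1) + 1)))*64 = (6*(1 + 1/(2*1 + 1)))*64 = (6*(1 + 1/(2 + 1)))*64 = (6*(1 + 1/3))*64 = (6*(1 + ⅓))*64 = (6*(4/3))*64 = 8*64 = 512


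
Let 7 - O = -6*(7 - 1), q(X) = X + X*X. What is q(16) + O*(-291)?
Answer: -12241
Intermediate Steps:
q(X) = X + X²
O = 43 (O = 7 - (-6)*(7 - 1) = 7 - (-6)*6 = 7 - 1*(-36) = 7 + 36 = 43)
q(16) + O*(-291) = 16*(1 + 16) + 43*(-291) = 16*17 - 12513 = 272 - 12513 = -12241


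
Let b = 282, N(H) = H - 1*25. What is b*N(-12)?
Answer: -10434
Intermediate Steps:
N(H) = -25 + H (N(H) = H - 25 = -25 + H)
b*N(-12) = 282*(-25 - 12) = 282*(-37) = -10434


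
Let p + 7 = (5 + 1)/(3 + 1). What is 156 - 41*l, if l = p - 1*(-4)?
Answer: 435/2 ≈ 217.50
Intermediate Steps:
p = -11/2 (p = -7 + (5 + 1)/(3 + 1) = -7 + 6/4 = -7 + 6*(¼) = -7 + 3/2 = -11/2 ≈ -5.5000)
l = -3/2 (l = -11/2 - 1*(-4) = -11/2 + 4 = -3/2 ≈ -1.5000)
156 - 41*l = 156 - 41*(-3/2) = 156 + 123/2 = 435/2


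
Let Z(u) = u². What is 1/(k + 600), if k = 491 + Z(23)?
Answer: 1/1620 ≈ 0.00061728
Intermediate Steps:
k = 1020 (k = 491 + 23² = 491 + 529 = 1020)
1/(k + 600) = 1/(1020 + 600) = 1/1620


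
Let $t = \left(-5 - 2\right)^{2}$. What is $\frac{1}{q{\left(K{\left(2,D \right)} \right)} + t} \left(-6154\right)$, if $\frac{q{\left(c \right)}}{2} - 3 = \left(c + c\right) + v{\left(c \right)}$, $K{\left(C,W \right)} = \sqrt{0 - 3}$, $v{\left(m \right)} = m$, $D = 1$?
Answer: $- \frac{338470}{3133} + \frac{36924 i \sqrt{3}}{3133} \approx -108.03 + 20.413 i$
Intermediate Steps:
$t = 49$ ($t = \left(-7\right)^{2} = 49$)
$K{\left(C,W \right)} = i \sqrt{3}$ ($K{\left(C,W \right)} = \sqrt{-3} = i \sqrt{3}$)
$q{\left(c \right)} = 6 + 6 c$ ($q{\left(c \right)} = 6 + 2 \left(\left(c + c\right) + c\right) = 6 + 2 \left(2 c + c\right) = 6 + 2 \cdot 3 c = 6 + 6 c$)
$\frac{1}{q{\left(K{\left(2,D \right)} \right)} + t} \left(-6154\right) = \frac{1}{\left(6 + 6 i \sqrt{3}\right) + 49} \left(-6154\right) = \frac{1}{55 + 6 i \sqrt{3}} \left(-6154\right) = - \frac{6154}{55 + 6 i \sqrt{3}}$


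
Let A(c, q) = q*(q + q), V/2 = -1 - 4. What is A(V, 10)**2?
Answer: 40000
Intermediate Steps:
V = -10 (V = 2*(-1 - 4) = 2*(-5) = -10)
A(c, q) = 2*q**2 (A(c, q) = q*(2*q) = 2*q**2)
A(V, 10)**2 = (2*10**2)**2 = (2*100)**2 = 200**2 = 40000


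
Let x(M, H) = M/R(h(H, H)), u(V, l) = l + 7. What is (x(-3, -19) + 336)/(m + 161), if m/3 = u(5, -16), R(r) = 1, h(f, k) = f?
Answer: 333/134 ≈ 2.4851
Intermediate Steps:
u(V, l) = 7 + l
m = -27 (m = 3*(7 - 16) = 3*(-9) = -27)
x(M, H) = M (x(M, H) = M/1 = M*1 = M)
(x(-3, -19) + 336)/(m + 161) = (-3 + 336)/(-27 + 161) = 333/134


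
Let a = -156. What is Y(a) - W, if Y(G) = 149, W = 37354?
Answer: -37205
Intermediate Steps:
Y(a) - W = 149 - 1*37354 = 149 - 37354 = -37205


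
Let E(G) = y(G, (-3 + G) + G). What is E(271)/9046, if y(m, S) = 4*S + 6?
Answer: 1081/4523 ≈ 0.23900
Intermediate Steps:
y(m, S) = 6 + 4*S
E(G) = -6 + 8*G (E(G) = 6 + 4*((-3 + G) + G) = 6 + 4*(-3 + 2*G) = 6 + (-12 + 8*G) = -6 + 8*G)
E(271)/9046 = (-6 + 8*271)/9046 = (-6 + 2168)*(1/9046) = 2162*(1/9046) = 1081/4523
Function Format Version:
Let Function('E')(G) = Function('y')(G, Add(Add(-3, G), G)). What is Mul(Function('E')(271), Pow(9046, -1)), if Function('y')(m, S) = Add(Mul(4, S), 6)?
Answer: Rational(1081, 4523) ≈ 0.23900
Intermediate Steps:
Function('y')(m, S) = Add(6, Mul(4, S))
Function('E')(G) = Add(-6, Mul(8, G)) (Function('E')(G) = Add(6, Mul(4, Add(Add(-3, G), G))) = Add(6, Mul(4, Add(-3, Mul(2, G)))) = Add(6, Add(-12, Mul(8, G))) = Add(-6, Mul(8, G)))
Mul(Function('E')(271), Pow(9046, -1)) = Mul(Add(-6, Mul(8, 271)), Pow(9046, -1)) = Mul(Add(-6, 2168), Rational(1, 9046)) = Mul(2162, Rational(1, 9046)) = Rational(1081, 4523)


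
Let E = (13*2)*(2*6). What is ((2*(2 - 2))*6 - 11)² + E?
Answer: 433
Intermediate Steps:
E = 312 (E = 26*12 = 312)
((2*(2 - 2))*6 - 11)² + E = ((2*(2 - 2))*6 - 11)² + 312 = ((2*0)*6 - 11)² + 312 = (0*6 - 11)² + 312 = (0 - 11)² + 312 = (-11)² + 312 = 121 + 312 = 433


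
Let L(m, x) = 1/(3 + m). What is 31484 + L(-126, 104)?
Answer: 3872531/123 ≈ 31484.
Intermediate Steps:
31484 + L(-126, 104) = 31484 + 1/(3 - 126) = 31484 + 1/(-123) = 31484 - 1/123 = 3872531/123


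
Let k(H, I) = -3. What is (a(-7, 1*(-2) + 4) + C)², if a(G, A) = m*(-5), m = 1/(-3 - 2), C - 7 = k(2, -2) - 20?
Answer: 225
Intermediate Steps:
C = -16 (C = 7 + (-3 - 20) = 7 - 23 = -16)
m = -⅕ (m = 1/(-5) = -⅕ ≈ -0.20000)
a(G, A) = 1 (a(G, A) = -⅕*(-5) = 1)
(a(-7, 1*(-2) + 4) + C)² = (1 - 16)² = (-15)² = 225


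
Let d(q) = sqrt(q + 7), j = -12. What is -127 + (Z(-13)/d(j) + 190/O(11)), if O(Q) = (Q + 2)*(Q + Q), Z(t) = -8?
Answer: -18066/143 + 8*I*sqrt(5)/5 ≈ -126.34 + 3.5777*I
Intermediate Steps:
O(Q) = 2*Q*(2 + Q) (O(Q) = (2 + Q)*(2*Q) = 2*Q*(2 + Q))
d(q) = sqrt(7 + q)
-127 + (Z(-13)/d(j) + 190/O(11)) = -127 + (-8/sqrt(7 - 12) + 190/((2*11*(2 + 11)))) = -127 + (-8*(-I*sqrt(5)/5) + 190/((2*11*13))) = -127 + (-8*(-I*sqrt(5)/5) + 190/286) = -127 + (-(-8)*I*sqrt(5)/5 + 190*(1/286)) = -127 + (8*I*sqrt(5)/5 + 95/143) = -127 + (95/143 + 8*I*sqrt(5)/5) = -18066/143 + 8*I*sqrt(5)/5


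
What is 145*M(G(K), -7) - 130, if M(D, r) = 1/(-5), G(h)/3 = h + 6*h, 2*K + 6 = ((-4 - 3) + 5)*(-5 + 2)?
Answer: -159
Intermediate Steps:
K = 0 (K = -3 + (((-4 - 3) + 5)*(-5 + 2))/2 = -3 + ((-7 + 5)*(-3))/2 = -3 + (-2*(-3))/2 = -3 + (1/2)*6 = -3 + 3 = 0)
G(h) = 21*h (G(h) = 3*(h + 6*h) = 3*(7*h) = 21*h)
M(D, r) = -1/5
145*M(G(K), -7) - 130 = 145*(-1/5) - 130 = -29 - 130 = -159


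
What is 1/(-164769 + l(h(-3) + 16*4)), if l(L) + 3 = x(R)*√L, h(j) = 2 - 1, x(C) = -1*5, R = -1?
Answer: -164772/27149810359 + 5*√65/27149810359 ≈ -6.0675e-6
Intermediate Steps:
x(C) = -5
h(j) = 1
l(L) = -3 - 5*√L
1/(-164769 + l(h(-3) + 16*4)) = 1/(-164769 + (-3 - 5*√(1 + 16*4))) = 1/(-164769 + (-3 - 5*√(1 + 64))) = 1/(-164769 + (-3 - 5*√65)) = 1/(-164772 - 5*√65)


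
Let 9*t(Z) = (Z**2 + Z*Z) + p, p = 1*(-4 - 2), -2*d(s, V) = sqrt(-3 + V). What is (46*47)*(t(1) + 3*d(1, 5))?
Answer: -8648/9 - 3243*sqrt(2) ≈ -5547.2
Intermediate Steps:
d(s, V) = -sqrt(-3 + V)/2
p = -6 (p = 1*(-6) = -6)
t(Z) = -2/3 + 2*Z**2/9 (t(Z) = ((Z**2 + Z*Z) - 6)/9 = ((Z**2 + Z**2) - 6)/9 = (2*Z**2 - 6)/9 = (-6 + 2*Z**2)/9 = -2/3 + 2*Z**2/9)
(46*47)*(t(1) + 3*d(1, 5)) = (46*47)*((-2/3 + (2/9)*1**2) + 3*(-sqrt(-3 + 5)/2)) = 2162*((-2/3 + (2/9)*1) + 3*(-sqrt(2)/2)) = 2162*((-2/3 + 2/9) - 3*sqrt(2)/2) = 2162*(-4/9 - 3*sqrt(2)/2) = -8648/9 - 3243*sqrt(2)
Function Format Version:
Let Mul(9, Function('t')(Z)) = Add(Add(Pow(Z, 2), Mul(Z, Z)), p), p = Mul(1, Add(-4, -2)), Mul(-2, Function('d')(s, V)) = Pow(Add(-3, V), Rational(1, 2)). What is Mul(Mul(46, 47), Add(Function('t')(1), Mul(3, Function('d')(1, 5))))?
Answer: Add(Rational(-8648, 9), Mul(-3243, Pow(2, Rational(1, 2)))) ≈ -5547.2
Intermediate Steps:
Function('d')(s, V) = Mul(Rational(-1, 2), Pow(Add(-3, V), Rational(1, 2)))
p = -6 (p = Mul(1, -6) = -6)
Function('t')(Z) = Add(Rational(-2, 3), Mul(Rational(2, 9), Pow(Z, 2))) (Function('t')(Z) = Mul(Rational(1, 9), Add(Add(Pow(Z, 2), Mul(Z, Z)), -6)) = Mul(Rational(1, 9), Add(Add(Pow(Z, 2), Pow(Z, 2)), -6)) = Mul(Rational(1, 9), Add(Mul(2, Pow(Z, 2)), -6)) = Mul(Rational(1, 9), Add(-6, Mul(2, Pow(Z, 2)))) = Add(Rational(-2, 3), Mul(Rational(2, 9), Pow(Z, 2))))
Mul(Mul(46, 47), Add(Function('t')(1), Mul(3, Function('d')(1, 5)))) = Mul(Mul(46, 47), Add(Add(Rational(-2, 3), Mul(Rational(2, 9), Pow(1, 2))), Mul(3, Mul(Rational(-1, 2), Pow(Add(-3, 5), Rational(1, 2)))))) = Mul(2162, Add(Add(Rational(-2, 3), Mul(Rational(2, 9), 1)), Mul(3, Mul(Rational(-1, 2), Pow(2, Rational(1, 2)))))) = Mul(2162, Add(Add(Rational(-2, 3), Rational(2, 9)), Mul(Rational(-3, 2), Pow(2, Rational(1, 2))))) = Mul(2162, Add(Rational(-4, 9), Mul(Rational(-3, 2), Pow(2, Rational(1, 2))))) = Add(Rational(-8648, 9), Mul(-3243, Pow(2, Rational(1, 2))))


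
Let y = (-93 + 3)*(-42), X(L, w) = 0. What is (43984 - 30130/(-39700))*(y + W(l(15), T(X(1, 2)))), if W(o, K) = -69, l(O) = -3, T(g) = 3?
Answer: 648012938523/3970 ≈ 1.6323e+8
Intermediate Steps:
y = 3780 (y = -90*(-42) = 3780)
(43984 - 30130/(-39700))*(y + W(l(15), T(X(1, 2)))) = (43984 - 30130/(-39700))*(3780 - 69) = (43984 - 30130*(-1/39700))*3711 = (43984 + 3013/3970)*3711 = (174619493/3970)*3711 = 648012938523/3970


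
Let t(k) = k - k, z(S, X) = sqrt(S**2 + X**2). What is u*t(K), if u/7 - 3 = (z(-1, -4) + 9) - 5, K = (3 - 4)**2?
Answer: 0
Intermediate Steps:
K = 1 (K = (-1)**2 = 1)
t(k) = 0
u = 49 + 7*sqrt(17) (u = 21 + 7*((sqrt((-1)**2 + (-4)**2) + 9) - 5) = 21 + 7*((sqrt(1 + 16) + 9) - 5) = 21 + 7*((sqrt(17) + 9) - 5) = 21 + 7*((9 + sqrt(17)) - 5) = 21 + 7*(4 + sqrt(17)) = 21 + (28 + 7*sqrt(17)) = 49 + 7*sqrt(17) ≈ 77.862)
u*t(K) = (49 + 7*sqrt(17))*0 = 0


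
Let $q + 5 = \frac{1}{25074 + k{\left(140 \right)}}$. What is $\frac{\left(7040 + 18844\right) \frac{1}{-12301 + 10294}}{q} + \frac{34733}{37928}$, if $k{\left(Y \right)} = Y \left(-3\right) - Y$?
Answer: $\frac{3623363033163}{1036681738136} \approx 3.4952$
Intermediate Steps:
$k{\left(Y \right)} = - 4 Y$ ($k{\left(Y \right)} = - 3 Y - Y = - 4 Y$)
$q = - \frac{122569}{24514}$ ($q = -5 + \frac{1}{25074 - 560} = -5 + \frac{1}{24514} = - \frac{122569}{24514} \approx -5.0$)
$\frac{\left(7040 + 18844\right) \frac{1}{-12301 + 10294}}{q} + \frac{34733}{37928} = \frac{\left(7040 + 18844\right) \frac{1}{-12301 + 10294}}{- \frac{122569}{24514}} + \frac{34733}{37928} = \frac{25884}{-2007} \left(- \frac{24514}{122569}\right) + 34733 \cdot \frac{1}{37928} = 25884 \left(- \frac{1}{2007}\right) \left(- \frac{24514}{122569}\right) + \frac{34733}{37928} = \left(- \frac{2876}{223}\right) \left(- \frac{24514}{122569}\right) + \frac{34733}{37928} = \frac{70502264}{27332887} + \frac{34733}{37928} = \frac{3623363033163}{1036681738136}$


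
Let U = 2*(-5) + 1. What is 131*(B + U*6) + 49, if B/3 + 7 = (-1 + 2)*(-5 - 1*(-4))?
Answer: -10169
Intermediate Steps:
U = -9 (U = -10 + 1 = -9)
B = -24 (B = -21 + 3*((-1 + 2)*(-5 - 1*(-4))) = -21 + 3*(1*(-5 + 4)) = -21 + 3*(1*(-1)) = -21 + 3*(-1) = -21 - 3 = -24)
131*(B + U*6) + 49 = 131*(-24 - 9*6) + 49 = 131*(-24 - 54) + 49 = 131*(-78) + 49 = -10218 + 49 = -10169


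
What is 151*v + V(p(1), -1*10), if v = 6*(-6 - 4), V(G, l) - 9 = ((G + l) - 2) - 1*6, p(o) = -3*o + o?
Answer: -9071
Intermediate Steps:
p(o) = -2*o
V(G, l) = 1 + G + l (V(G, l) = 9 + (((G + l) - 2) - 1*6) = 9 + ((-2 + G + l) - 6) = 9 + (-8 + G + l) = 1 + G + l)
v = -60 (v = 6*(-10) = -60)
151*v + V(p(1), -1*10) = 151*(-60) + (1 - 2*1 - 1*10) = -9060 + (1 - 2 - 10) = -9060 - 11 = -9071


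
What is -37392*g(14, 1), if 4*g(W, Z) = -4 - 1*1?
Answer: 46740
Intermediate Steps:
g(W, Z) = -5/4 (g(W, Z) = (-4 - 1*1)/4 = (-4 - 1)/4 = (¼)*(-5) = -5/4)
-37392*g(14, 1) = -37392*(-5/4) = 46740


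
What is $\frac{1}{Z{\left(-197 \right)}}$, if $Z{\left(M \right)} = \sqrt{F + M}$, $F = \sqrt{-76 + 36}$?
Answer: $\frac{1}{\sqrt{-197 + 2 i \sqrt{10}}} \approx 0.001143 - 0.07122 i$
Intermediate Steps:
$F = 2 i \sqrt{10}$ ($F = \sqrt{-40} = 2 i \sqrt{10} \approx 6.3246 i$)
$Z{\left(M \right)} = \sqrt{M + 2 i \sqrt{10}}$ ($Z{\left(M \right)} = \sqrt{2 i \sqrt{10} + M} = \sqrt{M + 2 i \sqrt{10}}$)
$\frac{1}{Z{\left(-197 \right)}} = \frac{1}{\sqrt{-197 + 2 i \sqrt{10}}}$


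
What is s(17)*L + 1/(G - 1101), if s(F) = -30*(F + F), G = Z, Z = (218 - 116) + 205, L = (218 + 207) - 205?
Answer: -178173601/794 ≈ -2.2440e+5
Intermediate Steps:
L = 220 (L = 425 - 205 = 220)
Z = 307 (Z = 102 + 205 = 307)
G = 307
s(F) = -60*F
s(17)*L + 1/(G - 1101) = -60*17*220 + 1/(307 - 1101) = -1020*220 + 1/(-794) = -224400 - 1/794 = -178173601/794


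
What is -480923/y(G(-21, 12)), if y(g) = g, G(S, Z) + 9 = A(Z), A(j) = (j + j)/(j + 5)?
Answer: 8175691/129 ≈ 63377.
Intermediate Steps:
A(j) = 2*j/(5 + j) (A(j) = (2*j)/(5 + j) = 2*j/(5 + j))
G(S, Z) = -9 + 2*Z/(5 + Z)
-480923/y(G(-21, 12)) = -480923*(5 + 12)/(-45 - 7*12) = -480923*17/(-45 - 84) = -480923/((1/17)*(-129)) = -480923/(-129/17) = -480923*(-17/129) = 8175691/129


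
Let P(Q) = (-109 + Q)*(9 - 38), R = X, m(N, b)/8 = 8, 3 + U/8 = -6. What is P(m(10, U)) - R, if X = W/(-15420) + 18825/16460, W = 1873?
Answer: 4137084676/3172665 ≈ 1304.0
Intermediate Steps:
U = -72 (U = -24 + 8*(-6) = -24 - 48 = -72)
m(N, b) = 64 (m(N, b) = 8*8 = 64)
X = 3243149/3172665 (X = 1873/(-15420) + 18825/16460 = 1873*(-1/15420) + 18825*(1/16460) = -1873/15420 + 3765/3292 = 3243149/3172665 ≈ 1.0222)
R = 3243149/3172665 ≈ 1.0222
P(Q) = 3161 - 29*Q (P(Q) = (-109 + Q)*(-29) = 3161 - 29*Q)
P(m(10, U)) - R = (3161 - 29*64) - 1*3243149/3172665 = (3161 - 1856) - 3243149/3172665 = 1305 - 3243149/3172665 = 4137084676/3172665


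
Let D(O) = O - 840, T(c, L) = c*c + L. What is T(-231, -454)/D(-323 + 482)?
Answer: -52907/681 ≈ -77.690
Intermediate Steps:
T(c, L) = L + c² (T(c, L) = c² + L = L + c²)
D(O) = -840 + O
T(-231, -454)/D(-323 + 482) = (-454 + (-231)²)/(-840 + (-323 + 482)) = (-454 + 53361)/(-840 + 159) = 52907/(-681) = 52907*(-1/681) = -52907/681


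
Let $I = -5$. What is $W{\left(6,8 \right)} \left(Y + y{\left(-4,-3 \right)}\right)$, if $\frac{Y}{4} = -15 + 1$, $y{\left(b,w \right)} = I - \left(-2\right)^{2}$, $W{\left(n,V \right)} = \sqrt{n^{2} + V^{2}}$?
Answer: $-650$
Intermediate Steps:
$W{\left(n,V \right)} = \sqrt{V^{2} + n^{2}}$
$y{\left(b,w \right)} = -9$ ($y{\left(b,w \right)} = -5 - \left(-2\right)^{2} = -5 - 4 = -9$)
$Y = -56$ ($Y = 4 \left(-15 + 1\right) = 4 \left(-14\right) = -56$)
$W{\left(6,8 \right)} \left(Y + y{\left(-4,-3 \right)}\right) = \sqrt{8^{2} + 6^{2}} \left(-56 - 9\right) = \sqrt{64 + 36} \left(-65\right) = \sqrt{100} \left(-65\right) = 10 \left(-65\right) = -650$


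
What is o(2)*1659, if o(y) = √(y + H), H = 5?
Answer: 1659*√7 ≈ 4389.3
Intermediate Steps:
o(y) = √(5 + y) (o(y) = √(y + 5) = √(5 + y))
o(2)*1659 = √(5 + 2)*1659 = √7*1659 = 1659*√7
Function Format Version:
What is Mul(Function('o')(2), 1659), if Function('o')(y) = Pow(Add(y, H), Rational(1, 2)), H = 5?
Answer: Mul(1659, Pow(7, Rational(1, 2))) ≈ 4389.3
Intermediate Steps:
Function('o')(y) = Pow(Add(5, y), Rational(1, 2)) (Function('o')(y) = Pow(Add(y, 5), Rational(1, 2)) = Pow(Add(5, y), Rational(1, 2)))
Mul(Function('o')(2), 1659) = Mul(Pow(Add(5, 2), Rational(1, 2)), 1659) = Mul(Pow(7, Rational(1, 2)), 1659) = Mul(1659, Pow(7, Rational(1, 2)))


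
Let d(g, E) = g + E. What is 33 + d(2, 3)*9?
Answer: 78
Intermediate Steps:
d(g, E) = E + g
33 + d(2, 3)*9 = 33 + (3 + 2)*9 = 33 + 5*9 = 33 + 45 = 78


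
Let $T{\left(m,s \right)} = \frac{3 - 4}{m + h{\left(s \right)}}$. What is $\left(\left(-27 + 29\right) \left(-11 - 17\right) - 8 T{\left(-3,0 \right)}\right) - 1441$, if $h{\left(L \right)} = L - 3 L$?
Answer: $- \frac{4499}{3} \approx -1499.7$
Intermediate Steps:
$h{\left(L \right)} = - 2 L$ ($h{\left(L \right)} = L - 3 L = - 2 L$)
$T{\left(m,s \right)} = - \frac{1}{m - 2 s}$ ($T{\left(m,s \right)} = \frac{3 - 4}{m - 2 s} = - \frac{1}{m - 2 s}$)
$\left(\left(-27 + 29\right) \left(-11 - 17\right) - 8 T{\left(-3,0 \right)}\right) - 1441 = \left(\left(-27 + 29\right) \left(-11 - 17\right) - \frac{8}{\left(-1\right) \left(-3\right) + 2 \cdot 0}\right) - 1441 = \left(2 \left(-28\right) - \frac{8}{3 + 0}\right) - 1441 = \left(-56 - \frac{8}{3}\right) - 1441 = - \frac{176}{3} - 1441 = - \frac{4499}{3}$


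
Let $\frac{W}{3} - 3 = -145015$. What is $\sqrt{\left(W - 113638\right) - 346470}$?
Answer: $2 i \sqrt{223786} \approx 946.12 i$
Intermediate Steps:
$W = -435036$ ($W = 9 + 3 \left(-145015\right) = 9 - 435045 = -435036$)
$\sqrt{\left(W - 113638\right) - 346470} = \sqrt{\left(-435036 - 113638\right) - 346470} = \sqrt{-548674 - 346470} = \sqrt{-895144} = 2 i \sqrt{223786}$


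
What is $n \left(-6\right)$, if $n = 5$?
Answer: $-30$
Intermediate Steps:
$n \left(-6\right) = 5 \left(-6\right) = -30$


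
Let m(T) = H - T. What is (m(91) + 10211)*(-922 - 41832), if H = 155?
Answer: -439297350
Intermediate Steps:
m(T) = 155 - T
(m(91) + 10211)*(-922 - 41832) = ((155 - 1*91) + 10211)*(-922 - 41832) = ((155 - 91) + 10211)*(-42754) = (64 + 10211)*(-42754) = 10275*(-42754) = -439297350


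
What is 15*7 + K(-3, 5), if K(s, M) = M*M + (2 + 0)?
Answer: 132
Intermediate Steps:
K(s, M) = 2 + M² (K(s, M) = M² + 2 = 2 + M²)
15*7 + K(-3, 5) = 15*7 + (2 + 5²) = 105 + (2 + 25) = 105 + 27 = 132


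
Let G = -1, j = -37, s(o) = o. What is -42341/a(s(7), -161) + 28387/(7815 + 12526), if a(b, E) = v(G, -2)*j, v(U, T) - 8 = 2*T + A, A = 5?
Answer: 870711152/6773553 ≈ 128.55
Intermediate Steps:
v(U, T) = 13 + 2*T (v(U, T) = 8 + (2*T + 5) = 8 + (5 + 2*T) = 13 + 2*T)
a(b, E) = -333 (a(b, E) = (13 + 2*(-2))*(-37) = (13 - 4)*(-37) = 9*(-37) = -333)
-42341/a(s(7), -161) + 28387/(7815 + 12526) = -42341/(-333) + 28387/(7815 + 12526) = -42341*(-1/333) + 28387/20341 = 42341/333 + 28387*(1/20341) = 42341/333 + 28387/20341 = 870711152/6773553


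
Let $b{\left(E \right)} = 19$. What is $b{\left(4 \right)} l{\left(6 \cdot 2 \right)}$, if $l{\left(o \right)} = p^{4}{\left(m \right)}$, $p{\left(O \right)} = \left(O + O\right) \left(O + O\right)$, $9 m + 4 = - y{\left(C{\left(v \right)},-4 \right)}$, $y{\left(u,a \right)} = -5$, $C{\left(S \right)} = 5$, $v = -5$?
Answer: $\frac{4864}{43046721} \approx 0.00011299$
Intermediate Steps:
$m = \frac{1}{9}$ ($m = - \frac{4}{9} + \frac{\left(-1\right) \left(-5\right)}{9} = - \frac{4}{9} + \frac{1}{9} \cdot 5 = - \frac{4}{9} + \frac{5}{9} = \frac{1}{9} \approx 0.11111$)
$p{\left(O \right)} = 4 O^{2}$ ($p{\left(O \right)} = 2 O 2 O = 4 O^{2}$)
$l{\left(o \right)} = \frac{256}{43046721}$ ($l{\left(o \right)} = \left(\frac{4}{81}\right)^{4} = \frac{256}{43046721}$)
$b{\left(4 \right)} l{\left(6 \cdot 2 \right)} = 19 \cdot \frac{256}{43046721} = \frac{4864}{43046721}$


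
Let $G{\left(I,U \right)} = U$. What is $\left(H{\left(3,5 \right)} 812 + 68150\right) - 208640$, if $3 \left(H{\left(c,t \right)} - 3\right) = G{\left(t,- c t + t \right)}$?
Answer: $- \frac{422282}{3} \approx -1.4076 \cdot 10^{5}$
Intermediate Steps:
$H{\left(c,t \right)} = 3 + \frac{t}{3} - \frac{c t}{3}$ ($H{\left(c,t \right)} = 3 + \frac{- c t + t}{3} = 3 + \frac{t - c t}{3} = 3 - \left(- \frac{t}{3} + \frac{c t}{3}\right) = 3 + \frac{t}{3} - \frac{c t}{3}$)
$\left(H{\left(3,5 \right)} 812 + 68150\right) - 208640 = \left(\left(3 - \frac{5 \left(-1 + 3\right)}{3}\right) 812 + 68150\right) - 208640 = \left(\left(3 - \frac{5}{3} \cdot 2\right) 812 + 68150\right) - 208640 = \left(\left(3 - \frac{10}{3}\right) 812 + 68150\right) - 208640 = \left(\left(- \frac{1}{3}\right) 812 + 68150\right) - 208640 = \left(- \frac{812}{3} + 68150\right) - 208640 = \frac{203638}{3} - 208640 = - \frac{422282}{3}$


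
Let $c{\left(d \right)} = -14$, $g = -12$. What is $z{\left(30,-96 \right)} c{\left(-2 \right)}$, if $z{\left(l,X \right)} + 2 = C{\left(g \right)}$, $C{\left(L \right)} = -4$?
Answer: $84$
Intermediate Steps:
$z{\left(l,X \right)} = -6$ ($z{\left(l,X \right)} = -2 - 4 = -6$)
$z{\left(30,-96 \right)} c{\left(-2 \right)} = \left(-6\right) \left(-14\right) = 84$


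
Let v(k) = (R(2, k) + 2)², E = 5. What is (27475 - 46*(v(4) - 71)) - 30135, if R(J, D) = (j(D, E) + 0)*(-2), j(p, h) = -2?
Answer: -1050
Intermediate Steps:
R(J, D) = 4 (R(J, D) = (-2 + 0)*(-2) = -2*(-2) = 4)
v(k) = 36 (v(k) = (4 + 2)² = 6² = 36)
(27475 - 46*(v(4) - 71)) - 30135 = (27475 - 46*(36 - 71)) - 30135 = (27475 - 46*(-35)) - 30135 = (27475 + 1610) - 30135 = 29085 - 30135 = -1050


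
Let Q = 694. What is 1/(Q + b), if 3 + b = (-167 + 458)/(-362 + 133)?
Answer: 229/157948 ≈ 0.0014498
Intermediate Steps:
b = -978/229 (b = -3 + (-167 + 458)/(-362 + 133) = -3 + 291/(-229) = -3 + 291*(-1/229) = -3 - 291/229 = -978/229 ≈ -4.2707)
1/(Q + b) = 1/(694 - 978/229) = 1/(157948/229) = 229/157948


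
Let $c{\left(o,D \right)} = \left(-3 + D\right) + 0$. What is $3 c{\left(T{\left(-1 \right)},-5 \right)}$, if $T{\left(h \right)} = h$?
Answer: $-24$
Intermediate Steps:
$c{\left(o,D \right)} = -3 + D$
$3 c{\left(T{\left(-1 \right)},-5 \right)} = 3 \left(-3 - 5\right) = 3 \left(-8\right) = -24$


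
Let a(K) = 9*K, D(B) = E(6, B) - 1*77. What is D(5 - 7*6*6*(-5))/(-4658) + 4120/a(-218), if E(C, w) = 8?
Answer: -9527791/4569498 ≈ -2.0851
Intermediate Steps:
D(B) = -69 (D(B) = 8 - 1*77 = 8 - 77 = -69)
D(5 - 7*6*6*(-5))/(-4658) + 4120/a(-218) = -69/(-4658) + 4120/((9*(-218))) = -69*(-1/4658) + 4120/(-1962) = 69/4658 + 4120*(-1/1962) = 69/4658 - 2060/981 = -9527791/4569498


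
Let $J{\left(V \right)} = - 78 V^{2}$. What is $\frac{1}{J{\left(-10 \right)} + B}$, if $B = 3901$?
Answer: $- \frac{1}{3899} \approx -0.00025648$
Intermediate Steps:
$\frac{1}{J{\left(-10 \right)} + B} = \frac{1}{- 78 \left(-10\right)^{2} + 3901} = \frac{1}{\left(-78\right) 100 + 3901} = \frac{1}{-7800 + 3901} = \frac{1}{-3899} = - \frac{1}{3899}$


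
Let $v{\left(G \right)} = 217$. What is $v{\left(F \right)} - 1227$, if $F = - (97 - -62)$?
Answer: $-1010$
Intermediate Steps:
$F = -159$ ($F = - (97 + 62) = \left(-1\right) 159 = -159$)
$v{\left(F \right)} - 1227 = 217 - 1227 = -1010$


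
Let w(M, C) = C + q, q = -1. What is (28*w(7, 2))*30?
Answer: 840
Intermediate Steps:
w(M, C) = -1 + C (w(M, C) = C - 1 = -1 + C)
(28*w(7, 2))*30 = (28*(-1 + 2))*30 = (28*1)*30 = 28*30 = 840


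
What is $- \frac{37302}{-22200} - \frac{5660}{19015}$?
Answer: $\frac{19454851}{14071100} \approx 1.3826$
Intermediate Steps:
$- \frac{37302}{-22200} - \frac{5660}{19015} = \left(-37302\right) \left(- \frac{1}{22200}\right) - \frac{1132}{3803} = \frac{6217}{3700} - \frac{1132}{3803} = \frac{19454851}{14071100}$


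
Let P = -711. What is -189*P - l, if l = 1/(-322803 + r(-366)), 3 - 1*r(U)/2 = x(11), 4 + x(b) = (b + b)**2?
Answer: 43506141904/323757 ≈ 1.3438e+5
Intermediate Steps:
x(b) = -4 + 4*b**2 (x(b) = -4 + (b + b)**2 = -4 + (2*b)**2 = -4 + 4*b**2)
r(U) = -954 (r(U) = 6 - 2*(-4 + 4*11**2) = 6 - 2*(-4 + 4*121) = 6 - 2*(-4 + 484) = 6 - 2*480 = 6 - 960 = -954)
l = -1/323757 (l = 1/(-322803 - 954) = 1/(-323757) = -1/323757 ≈ -3.0887e-6)
-189*P - l = -189*(-711) - 1*(-1/323757) = 134379 + 1/323757 = 43506141904/323757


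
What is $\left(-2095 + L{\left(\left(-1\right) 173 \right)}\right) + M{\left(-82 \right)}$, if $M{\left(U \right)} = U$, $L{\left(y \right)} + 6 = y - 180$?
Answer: $-2536$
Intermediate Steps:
$L{\left(y \right)} = -186 + y$ ($L{\left(y \right)} = -6 + \left(y - 180\right) = -6 + \left(-180 + y\right) = -186 + y$)
$\left(-2095 + L{\left(\left(-1\right) 173 \right)}\right) + M{\left(-82 \right)} = \left(-2095 - 359\right) - 82 = -2454 - 82 = -2536$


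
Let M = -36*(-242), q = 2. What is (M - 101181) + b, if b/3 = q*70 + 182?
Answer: -91503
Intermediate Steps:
M = 8712
b = 966 (b = 3*(2*70 + 182) = 3*(140 + 182) = 3*322 = 966)
(M - 101181) + b = (8712 - 101181) + 966 = -92469 + 966 = -91503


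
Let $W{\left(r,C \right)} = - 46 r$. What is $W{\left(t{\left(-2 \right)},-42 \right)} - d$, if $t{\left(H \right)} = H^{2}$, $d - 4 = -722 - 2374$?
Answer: $2908$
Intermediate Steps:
$d = -3092$ ($d = 4 - 3096 = -3092$)
$W{\left(t{\left(-2 \right)},-42 \right)} - d = - 46 \left(-2\right)^{2} - -3092 = \left(-46\right) 4 + 3092 = -184 + 3092 = 2908$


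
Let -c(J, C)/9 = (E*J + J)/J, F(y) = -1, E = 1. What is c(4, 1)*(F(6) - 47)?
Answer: 864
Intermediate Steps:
c(J, C) = -18 (c(J, C) = -9*(1*J + J)/J = -9*(J + J)/J = -9*2*J/J = -9*2 = -18)
c(4, 1)*(F(6) - 47) = -18*(-1 - 47) = -18*(-48) = 864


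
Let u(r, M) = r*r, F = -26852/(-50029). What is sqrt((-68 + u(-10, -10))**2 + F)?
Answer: 42*sqrt(605453)/1021 ≈ 32.008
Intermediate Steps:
F = 548/1021 (F = -26852*(-1/50029) = 548/1021 ≈ 0.53673)
u(r, M) = r**2
sqrt((-68 + u(-10, -10))**2 + F) = sqrt((-68 + (-10)**2)**2 + 548/1021) = sqrt((-68 + 100)**2 + 548/1021) = sqrt(32**2 + 548/1021) = sqrt(1024 + 548/1021) = sqrt(1046052/1021) = 42*sqrt(605453)/1021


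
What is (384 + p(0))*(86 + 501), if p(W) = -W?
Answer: 225408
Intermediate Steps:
(384 + p(0))*(86 + 501) = (384 - 1*0)*(86 + 501) = (384 + 0)*587 = 384*587 = 225408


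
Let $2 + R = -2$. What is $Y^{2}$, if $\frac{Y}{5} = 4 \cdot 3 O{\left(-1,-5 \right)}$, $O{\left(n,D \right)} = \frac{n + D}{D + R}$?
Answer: $1600$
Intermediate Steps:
$R = -4$ ($R = -2 - 2 = -4$)
$O{\left(n,D \right)} = \frac{D + n}{-4 + D}$ ($O{\left(n,D \right)} = \frac{n + D}{D - 4} = \frac{D + n}{-4 + D}$)
$Y = 40$ ($Y = 5 \cdot 4 \cdot 3 \frac{-5 - 1}{-4 - 5} = 5 \cdot 12 \frac{1}{-9} \left(-6\right) = 5 \cdot 12 \left(\left(- \frac{1}{9}\right) \left(-6\right)\right) = 5 \cdot 12 \cdot \frac{2}{3} = 5 \cdot 8 = 40$)
$Y^{2} = 40^{2} = 1600$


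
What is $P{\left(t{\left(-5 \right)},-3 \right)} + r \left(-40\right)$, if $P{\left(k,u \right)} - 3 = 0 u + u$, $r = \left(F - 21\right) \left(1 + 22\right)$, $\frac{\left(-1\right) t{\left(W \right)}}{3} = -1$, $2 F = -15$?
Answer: $26220$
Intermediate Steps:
$F = - \frac{15}{2}$ ($F = \frac{1}{2} \left(-15\right) = - \frac{15}{2} \approx -7.5$)
$t{\left(W \right)} = 3$ ($t{\left(W \right)} = \left(-3\right) \left(-1\right) = 3$)
$r = - \frac{1311}{2}$ ($r = \left(- \frac{15}{2} - 21\right) \left(1 + 22\right) = \left(- \frac{57}{2}\right) 23 = - \frac{1311}{2} \approx -655.5$)
$P{\left(k,u \right)} = 3 + u$ ($P{\left(k,u \right)} = 3 + \left(0 u + u\right) = 3 + \left(0 + u\right) = 3 + u$)
$P{\left(t{\left(-5 \right)},-3 \right)} + r \left(-40\right) = \left(3 - 3\right) - -26220 = 0 + 26220 = 26220$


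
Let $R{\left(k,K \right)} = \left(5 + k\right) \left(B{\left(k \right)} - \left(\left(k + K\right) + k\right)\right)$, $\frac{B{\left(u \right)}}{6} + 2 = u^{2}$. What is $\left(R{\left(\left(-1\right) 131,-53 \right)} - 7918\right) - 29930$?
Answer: $-13049742$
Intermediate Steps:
$B{\left(u \right)} = -12 + 6 u^{2}$
$R{\left(k,K \right)} = \left(5 + k\right) \left(-12 - K - 2 k + 6 k^{2}\right)$ ($R{\left(k,K \right)} = \left(5 + k\right) \left(\left(-12 + 6 k^{2}\right) - \left(\left(k + K\right) + k\right)\right) = \left(5 + k\right) \left(\left(-12 + 6 k^{2}\right) - \left(\left(K + k\right) + k\right)\right) = \left(5 + k\right) \left(\left(-12 + 6 k^{2}\right) - \left(K + 2 k\right)\right) = \left(5 + k\right) \left(-12 - K - 2 k + 6 k^{2}\right)$)
$\left(R{\left(\left(-1\right) 131,-53 \right)} - 7918\right) - 29930 = \left(\left(-60 - 22 \left(\left(-1\right) 131\right) - -265 + 6 \left(\left(-1\right) 131\right)^{3} + 28 \left(\left(-1\right) 131\right)^{2} - - 53 \left(\left(-1\right) 131\right)\right) - 7918\right) - 29930 = \left(\left(-60 - -2882 + 265 + 6 \left(-131\right)^{3} + 28 \left(-131\right)^{2} - \left(-53\right) \left(-131\right)\right) - 7918\right) - 29930 = \left(\left(-60 + 2882 + 265 + 6 \left(-2248091\right) + 28 \cdot 17161 - 6943\right) - 7918\right) - 29930 = \left(\left(-60 + 2882 + 265 - 13488546 + 480508 - 6943\right) - 7918\right) - 29930 = \left(-13011894 - 7918\right) - 29930 = -13019812 - 29930 = -13049742$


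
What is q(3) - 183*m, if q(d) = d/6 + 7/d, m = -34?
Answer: 37349/6 ≈ 6224.8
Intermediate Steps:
q(d) = 7/d + d/6 (q(d) = d*(1/6) + 7/d = d/6 + 7/d = 7/d + d/6)
q(3) - 183*m = (7/3 + (1/6)*3) - 183*(-34) = (7*(1/3) + 1/2) + 6222 = (7/3 + 1/2) + 6222 = 17/6 + 6222 = 37349/6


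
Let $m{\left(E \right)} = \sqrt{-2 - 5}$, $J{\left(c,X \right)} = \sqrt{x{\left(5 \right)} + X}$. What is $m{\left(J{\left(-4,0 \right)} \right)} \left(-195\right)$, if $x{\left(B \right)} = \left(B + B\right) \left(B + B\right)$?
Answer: $- 195 i \sqrt{7} \approx - 515.92 i$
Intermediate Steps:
$x{\left(B \right)} = 4 B^{2}$ ($x{\left(B \right)} = 2 B 2 B = 4 B^{2}$)
$J{\left(c,X \right)} = \sqrt{100 + X}$ ($J{\left(c,X \right)} = \sqrt{4 \cdot 5^{2} + X} = \sqrt{4 \cdot 25 + X} = \sqrt{100 + X}$)
$m{\left(E \right)} = i \sqrt{7}$ ($m{\left(E \right)} = \sqrt{-7} = i \sqrt{7}$)
$m{\left(J{\left(-4,0 \right)} \right)} \left(-195\right) = i \sqrt{7} \left(-195\right) = - 195 i \sqrt{7}$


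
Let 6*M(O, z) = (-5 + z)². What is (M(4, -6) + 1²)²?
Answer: 16129/36 ≈ 448.03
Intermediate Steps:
M(O, z) = (-5 + z)²/6
(M(4, -6) + 1²)² = ((-5 - 6)²/6 + 1²)² = ((⅙)*(-11)² + 1)² = ((⅙)*121 + 1)² = (121/6 + 1)² = (127/6)² = 16129/36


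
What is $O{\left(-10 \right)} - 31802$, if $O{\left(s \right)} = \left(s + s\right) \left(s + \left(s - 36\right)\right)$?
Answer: $-30682$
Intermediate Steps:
$O{\left(s \right)} = 2 s \left(-36 + 2 s\right)$ ($O{\left(s \right)} = 2 s \left(s + \left(s - 36\right)\right) = 2 s \left(s + \left(-36 + s\right)\right) = 2 s \left(-36 + 2 s\right)$)
$O{\left(-10 \right)} - 31802 = 4 \left(-10\right) \left(-18 - 10\right) - 31802 = 4 \left(-10\right) \left(-28\right) - 31802 = 1120 - 31802 = -30682$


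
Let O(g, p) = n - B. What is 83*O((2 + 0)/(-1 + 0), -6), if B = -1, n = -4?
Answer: -249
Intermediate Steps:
O(g, p) = -3 (O(g, p) = -4 - 1*(-1) = -4 + 1 = -3)
83*O((2 + 0)/(-1 + 0), -6) = 83*(-3) = -249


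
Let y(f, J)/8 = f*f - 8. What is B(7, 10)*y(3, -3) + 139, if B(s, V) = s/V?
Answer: 723/5 ≈ 144.60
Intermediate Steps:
y(f, J) = -64 + 8*f² (y(f, J) = 8*(f*f - 8) = 8*(f² - 8) = 8*(-8 + f²) = -64 + 8*f²)
B(7, 10)*y(3, -3) + 139 = (7/10)*(-64 + 8*3²) + 139 = (7*(⅒))*(-64 + 8*9) + 139 = 7*(-64 + 72)/10 + 139 = (7/10)*8 + 139 = 28/5 + 139 = 723/5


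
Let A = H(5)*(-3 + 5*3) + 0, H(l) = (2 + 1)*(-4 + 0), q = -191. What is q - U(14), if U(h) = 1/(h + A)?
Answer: -24829/130 ≈ -190.99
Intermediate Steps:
H(l) = -12 (H(l) = 3*(-4) = -12)
A = -144 (A = -12*(-3 + 5*3) + 0 = -12*(-3 + 15) + 0 = -12*12 + 0 = -144 + 0 = -144)
U(h) = 1/(-144 + h) (U(h) = 1/(h - 144) = 1/(-144 + h))
q - U(14) = -191 - 1/(-144 + 14) = -191 - 1/(-130) = -191 - 1*(-1/130) = -191 + 1/130 = -24829/130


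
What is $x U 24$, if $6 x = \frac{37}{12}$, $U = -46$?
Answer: $- \frac{1702}{3} \approx -567.33$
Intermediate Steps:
$x = \frac{37}{72}$ ($x = \frac{37 \cdot \frac{1}{12}}{6} = \frac{1}{6} \cdot \frac{37}{12} = \frac{37}{72} \approx 0.51389$)
$x U 24 = \frac{37}{72} \left(-46\right) 24 = \left(- \frac{851}{36}\right) 24 = - \frac{1702}{3}$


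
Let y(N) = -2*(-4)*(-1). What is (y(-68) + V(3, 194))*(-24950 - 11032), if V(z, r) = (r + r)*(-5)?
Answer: 70092936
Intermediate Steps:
y(N) = -8 (y(N) = 8*(-1) = -8)
V(z, r) = -10*r (V(z, r) = (2*r)*(-5) = -10*r)
(y(-68) + V(3, 194))*(-24950 - 11032) = (-8 - 10*194)*(-24950 - 11032) = (-8 - 1940)*(-35982) = -1948*(-35982) = 70092936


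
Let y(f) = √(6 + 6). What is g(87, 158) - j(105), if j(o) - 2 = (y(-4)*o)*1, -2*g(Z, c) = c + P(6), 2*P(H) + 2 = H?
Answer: -82 - 210*√3 ≈ -445.73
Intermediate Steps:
P(H) = -1 + H/2
y(f) = 2*√3 (y(f) = √12 = 2*√3)
g(Z, c) = -1 - c/2 (g(Z, c) = -(c + (-1 + (½)*6))/2 = -(c + (-1 + 3))/2 = -(c + 2)/2 = -(2 + c)/2 = -1 - c/2)
j(o) = 2 + 2*o*√3 (j(o) = 2 + ((2*√3)*o)*1 = 2 + (2*o*√3)*1 = 2 + 2*o*√3)
g(87, 158) - j(105) = (-1 - ½*158) - (2 + 2*105*√3) = (-1 - 79) - (2 + 210*√3) = -80 + (-2 - 210*√3) = -82 - 210*√3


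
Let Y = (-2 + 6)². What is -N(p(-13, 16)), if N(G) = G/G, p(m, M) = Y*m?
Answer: -1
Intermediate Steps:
Y = 16 (Y = 4² = 16)
p(m, M) = 16*m
N(G) = 1
-N(p(-13, 16)) = -1*1 = -1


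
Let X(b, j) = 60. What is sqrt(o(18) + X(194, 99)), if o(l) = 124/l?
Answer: sqrt(602)/3 ≈ 8.1786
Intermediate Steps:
sqrt(o(18) + X(194, 99)) = sqrt(124/18 + 60) = sqrt(124*(1/18) + 60) = sqrt(62/9 + 60) = sqrt(602/9) = sqrt(602)/3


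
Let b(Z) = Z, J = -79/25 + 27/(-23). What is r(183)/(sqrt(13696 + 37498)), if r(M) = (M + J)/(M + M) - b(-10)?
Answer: 2207233*sqrt(51194)/10773777300 ≈ 0.046354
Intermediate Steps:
J = -2492/575 (J = -79*1/25 + 27*(-1/23) = -79/25 - 27/23 = -2492/575 ≈ -4.3339)
r(M) = 10 + (-2492/575 + M)/(2*M) (r(M) = (M - 2492/575)/(M + M) - 1*(-10) = (-2492/575 + M)/((2*M)) + 10 = (-2492/575 + M)*(1/(2*M)) + 10 = (-2492/575 + M)/(2*M) + 10 = 10 + (-2492/575 + M)/(2*M))
r(183)/(sqrt(13696 + 37498)) = ((7/1150)*(-356 + 1725*183)/183)/(sqrt(13696 + 37498)) = ((7/1150)*(1/183)*(-356 + 315675))/(sqrt(51194)) = ((7/1150)*(1/183)*315319)*(sqrt(51194)/51194) = 2207233*(sqrt(51194)/51194)/210450 = 2207233*sqrt(51194)/10773777300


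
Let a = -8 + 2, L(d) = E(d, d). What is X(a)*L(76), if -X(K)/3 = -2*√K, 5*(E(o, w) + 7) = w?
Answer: 246*I*√6/5 ≈ 120.51*I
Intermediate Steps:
E(o, w) = -7 + w/5
L(d) = -7 + d/5
a = -6
X(K) = 6*√K (X(K) = -(-6)*√K = 6*√K)
X(a)*L(76) = (6*√(-6))*(-7 + (⅕)*76) = (6*(I*√6))*(-7 + 76/5) = (6*I*√6)*(41/5) = 246*I*√6/5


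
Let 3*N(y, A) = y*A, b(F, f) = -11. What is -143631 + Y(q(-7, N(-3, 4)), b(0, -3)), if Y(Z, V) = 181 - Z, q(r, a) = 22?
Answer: -143472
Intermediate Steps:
N(y, A) = A*y/3 (N(y, A) = (y*A)/3 = (A*y)/3 = A*y/3)
-143631 + Y(q(-7, N(-3, 4)), b(0, -3)) = -143631 + (181 - 1*22) = -143631 + (181 - 22) = -143631 + 159 = -143472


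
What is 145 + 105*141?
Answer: 14950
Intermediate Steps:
145 + 105*141 = 145 + 14805 = 14950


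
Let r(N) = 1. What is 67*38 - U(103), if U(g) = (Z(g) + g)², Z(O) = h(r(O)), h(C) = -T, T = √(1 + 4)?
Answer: -8068 + 206*√5 ≈ -7607.4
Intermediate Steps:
T = √5 ≈ 2.2361
h(C) = -√5
Z(O) = -√5
U(g) = (g - √5)² (U(g) = (-√5 + g)² = (g - √5)²)
67*38 - U(103) = 67*38 - (103 - √5)² = 2546 - (103 - √5)²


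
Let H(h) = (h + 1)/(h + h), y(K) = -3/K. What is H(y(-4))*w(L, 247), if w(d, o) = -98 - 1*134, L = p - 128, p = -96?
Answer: -812/3 ≈ -270.67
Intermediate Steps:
L = -224 (L = -96 - 128 = -224)
w(d, o) = -232 (w(d, o) = -98 - 134 = -232)
H(h) = (1 + h)/(2*h) (H(h) = (1 + h)/((2*h)) = (1 + h)*(1/(2*h)) = (1 + h)/(2*h))
H(y(-4))*w(L, 247) = ((1 - 3/(-4))/(2*((-3/(-4)))))*(-232) = ((1 - 3*(-¼))/(2*((-3*(-¼)))))*(-232) = ((1 + ¾)/(2*(¾)))*(-232) = ((½)*(4/3)*(7/4))*(-232) = (7/6)*(-232) = -812/3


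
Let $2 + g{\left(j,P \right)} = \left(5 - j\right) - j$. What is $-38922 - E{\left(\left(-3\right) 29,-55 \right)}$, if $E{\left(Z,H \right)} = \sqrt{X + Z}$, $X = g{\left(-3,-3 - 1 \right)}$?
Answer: $-38922 - i \sqrt{78} \approx -38922.0 - 8.8318 i$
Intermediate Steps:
$g{\left(j,P \right)} = 3 - 2 j$ ($g{\left(j,P \right)} = -2 - \left(-5 + 2 j\right) = 3 - 2 j$)
$X = 9$ ($X = 3 - -6 = 3 + 6 = 9$)
$E{\left(Z,H \right)} = \sqrt{9 + Z}$
$-38922 - E{\left(\left(-3\right) 29,-55 \right)} = -38922 - \sqrt{9 - 87} = -38922 - \sqrt{-78} = -38922 - i \sqrt{78}$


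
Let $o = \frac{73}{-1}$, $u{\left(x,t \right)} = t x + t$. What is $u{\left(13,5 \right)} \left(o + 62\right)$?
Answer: $-770$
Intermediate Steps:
$u{\left(x,t \right)} = t + t x$
$o = -73$ ($o = 73 \left(-1\right) = -73$)
$u{\left(13,5 \right)} \left(o + 62\right) = 5 \left(1 + 13\right) \left(-73 + 62\right) = 5 \cdot 14 \left(-11\right) = 70 \left(-11\right) = -770$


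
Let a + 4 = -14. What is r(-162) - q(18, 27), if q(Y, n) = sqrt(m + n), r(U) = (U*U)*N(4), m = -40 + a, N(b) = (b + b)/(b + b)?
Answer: 26244 - I*sqrt(31) ≈ 26244.0 - 5.5678*I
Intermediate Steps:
N(b) = 1 (N(b) = (2*b)/((2*b)) = (2*b)*(1/(2*b)) = 1)
a = -18 (a = -4 - 14 = -18)
m = -58 (m = -40 - 18 = -58)
r(U) = U**2 (r(U) = (U*U)*1 = U**2*1 = U**2)
q(Y, n) = sqrt(-58 + n)
r(-162) - q(18, 27) = (-162)**2 - sqrt(-58 + 27) = 26244 - sqrt(-31) = 26244 - I*sqrt(31)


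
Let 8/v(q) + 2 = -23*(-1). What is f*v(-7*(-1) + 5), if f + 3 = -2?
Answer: -40/21 ≈ -1.9048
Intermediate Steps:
f = -5 (f = -3 - 2 = -5)
v(q) = 8/21 (v(q) = 8/(-2 - 23*(-1)) = 8/(-2 + 23) = 8/21)
f*v(-7*(-1) + 5) = -5*8/21 = -40/21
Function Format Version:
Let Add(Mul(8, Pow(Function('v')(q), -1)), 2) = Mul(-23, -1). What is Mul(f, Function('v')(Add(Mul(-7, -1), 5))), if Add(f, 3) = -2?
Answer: Rational(-40, 21) ≈ -1.9048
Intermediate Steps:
f = -5 (f = Add(-3, -2) = -5)
Function('v')(q) = Rational(8, 21) (Function('v')(q) = Mul(8, Pow(Add(-2, Mul(-23, -1)), -1)) = Mul(8, Pow(Add(-2, 23), -1)) = Mul(8, Pow(21, -1)) = Mul(8, Rational(1, 21)) = Rational(8, 21))
Mul(f, Function('v')(Add(Mul(-7, -1), 5))) = Mul(-5, Rational(8, 21)) = Rational(-40, 21)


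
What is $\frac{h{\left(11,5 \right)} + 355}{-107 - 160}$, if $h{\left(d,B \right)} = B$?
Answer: $- \frac{120}{89} \approx -1.3483$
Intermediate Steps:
$\frac{h{\left(11,5 \right)} + 355}{-107 - 160} = \frac{5 + 355}{-107 - 160} = \frac{360}{-107 - 160} = \frac{360}{-267} = 360 \left(- \frac{1}{267}\right) = - \frac{120}{89}$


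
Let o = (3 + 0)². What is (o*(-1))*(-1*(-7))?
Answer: -63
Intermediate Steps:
o = 9 (o = 3² = 9)
(o*(-1))*(-1*(-7)) = (9*(-1))*(-1*(-7)) = -9*7 = -63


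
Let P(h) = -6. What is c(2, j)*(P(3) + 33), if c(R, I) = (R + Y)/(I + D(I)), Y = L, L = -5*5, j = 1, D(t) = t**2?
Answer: -621/2 ≈ -310.50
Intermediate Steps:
L = -25
Y = -25
c(R, I) = (-25 + R)/(I + I**2) (c(R, I) = (R - 25)/(I + I**2) = (-25 + R)/(I + I**2))
c(2, j)*(P(3) + 33) = ((-25 + 2)/(1*(1 + 1)))*(-6 + 33) = (1*(-23)/2)*27 = (1*(1/2)*(-23))*27 = -23/2*27 = -621/2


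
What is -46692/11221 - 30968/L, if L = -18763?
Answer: -528590068/210539623 ≈ -2.5106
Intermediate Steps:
-46692/11221 - 30968/L = -46692/11221 - 30968/(-18763) = -46692*1/11221 - 30968*(-1/18763) = -46692/11221 + 30968/18763 = -528590068/210539623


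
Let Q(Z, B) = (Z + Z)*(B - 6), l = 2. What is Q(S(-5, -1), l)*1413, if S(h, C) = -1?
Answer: 11304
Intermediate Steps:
Q(Z, B) = 2*Z*(-6 + B) (Q(Z, B) = (2*Z)*(-6 + B) = 2*Z*(-6 + B))
Q(S(-5, -1), l)*1413 = (2*(-1)*(-6 + 2))*1413 = (2*(-1)*(-4))*1413 = 8*1413 = 11304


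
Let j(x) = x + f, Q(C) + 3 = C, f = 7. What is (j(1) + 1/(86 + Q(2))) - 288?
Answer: -23799/85 ≈ -279.99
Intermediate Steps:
Q(C) = -3 + C
j(x) = 7 + x (j(x) = x + 7 = 7 + x)
(j(1) + 1/(86 + Q(2))) - 288 = ((7 + 1) + 1/(86 + (-3 + 2))) - 288 = (8 + 1/(86 - 1)) - 288 = (8 + 1/85) - 288 = 681/85 - 288 = -23799/85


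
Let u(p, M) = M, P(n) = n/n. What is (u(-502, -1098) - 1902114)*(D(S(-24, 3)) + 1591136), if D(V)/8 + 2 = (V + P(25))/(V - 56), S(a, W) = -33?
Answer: -269513729514432/89 ≈ -3.0282e+12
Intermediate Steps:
P(n) = 1
D(V) = -16 + 8*(1 + V)/(-56 + V) (D(V) = -16 + 8*((V + 1)/(V - 56)) = -16 + 8*((1 + V)/(-56 + V)) = -16 + 8*(1 + V)/(-56 + V))
(u(-502, -1098) - 1902114)*(D(S(-24, 3)) + 1591136) = (-1098 - 1902114)*(8*(113 - 1*(-33))/(-56 - 33) + 1591136) = -1903212*(8*(113 + 33)/(-89) + 1591136) = -1903212*(8*(-1/89)*146 + 1591136) = -1903212*(-1168/89 + 1591136) = -1903212*141609936/89 = -269513729514432/89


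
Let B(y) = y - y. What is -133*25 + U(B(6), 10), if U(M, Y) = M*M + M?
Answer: -3325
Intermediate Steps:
B(y) = 0
U(M, Y) = M + M² (U(M, Y) = M² + M = M + M²)
-133*25 + U(B(6), 10) = -133*25 + 0*(1 + 0) = -3325 + 0*1 = -3325 + 0 = -3325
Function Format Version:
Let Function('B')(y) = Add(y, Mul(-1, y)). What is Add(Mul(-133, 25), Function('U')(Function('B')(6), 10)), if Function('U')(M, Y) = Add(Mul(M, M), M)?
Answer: -3325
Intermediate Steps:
Function('B')(y) = 0
Function('U')(M, Y) = Add(M, Pow(M, 2)) (Function('U')(M, Y) = Add(Pow(M, 2), M) = Add(M, Pow(M, 2)))
Add(Mul(-133, 25), Function('U')(Function('B')(6), 10)) = Add(Mul(-133, 25), Mul(0, Add(1, 0))) = Add(-3325, Mul(0, 1)) = Add(-3325, 0) = -3325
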